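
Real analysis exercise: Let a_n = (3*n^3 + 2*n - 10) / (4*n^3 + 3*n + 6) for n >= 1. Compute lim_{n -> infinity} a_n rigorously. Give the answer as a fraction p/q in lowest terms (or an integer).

Divide numerator and denominator by n^3, the highest power:
numerator / n^3 = 3 + 2/n^2 - 10/n^3
denominator / n^3 = 4 + 3/n^2 + 6/n^3
As n -> infinity, all terms of the form c/n^k (k >= 1) tend to 0.
So numerator / n^3 -> 3 and denominator / n^3 -> 4.
Therefore lim a_n = 3/4.

3/4


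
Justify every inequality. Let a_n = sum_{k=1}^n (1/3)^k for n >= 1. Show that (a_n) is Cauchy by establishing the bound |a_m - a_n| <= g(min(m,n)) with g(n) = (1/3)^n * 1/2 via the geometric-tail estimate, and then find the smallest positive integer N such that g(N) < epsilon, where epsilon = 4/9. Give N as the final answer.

For m > n >= 1: |a_m - a_n| = sum_{k=n+1}^m (1/3)^k < sum_{k=n+1}^infinity (1/3)^k = (1/3)^(n+1) / (1 - 1/3) = (1/3)^n * (1/3) * (3/2) = (1/3)^n * 1/2.
So g(n) = (1/3)^n / 2. Since g(n) -> 0, (a_n) is Cauchy.
Now solve g(N) < 4/9: (1/3)^N / 2 < 4/9 <=> 3^N > 1 / (2 * 4/9) = 9/8.
Check powers of 3: 3^0 = 1 <= 9/8, 3^1 = 3 > 9/8.
So the smallest such N is 1. Check: g(1) = 1/(2 * 3) = 1/6 < 4/9.

1


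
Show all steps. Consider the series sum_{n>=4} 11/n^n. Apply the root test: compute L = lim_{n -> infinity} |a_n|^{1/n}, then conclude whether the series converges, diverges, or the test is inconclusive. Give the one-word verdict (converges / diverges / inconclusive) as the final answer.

Let a_n denote the general term. Form |a_n|^(1/n) and simplify:
|a_n|^(1/n) = 11^(1/n)/n
Take the limit as n -> infinity: L = 0.
Since L = 0 < 1, the root test implies convergence.

converges


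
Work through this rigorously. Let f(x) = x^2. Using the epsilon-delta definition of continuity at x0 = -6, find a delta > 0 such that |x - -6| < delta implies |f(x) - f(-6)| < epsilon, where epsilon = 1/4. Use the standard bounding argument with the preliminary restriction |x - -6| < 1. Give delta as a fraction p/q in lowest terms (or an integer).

Factor: |x^2 - (-6)^2| = |x - -6| * |x + -6|.
Impose |x - -6| < 1 first. Then |x + -6| = |(x - -6) + 2*(-6)| <= |x - -6| + 2*|-6| < 1 + 12 = 13.
So |x^2 - (-6)^2| < delta * 13.
We need delta * 13 <= 1/4, i.e. delta <= 1/4/13 = 1/52.
Since 1/52 < 1, this is tighter than 1; take delta = 1/52.
So delta = 1/52 works.

1/52


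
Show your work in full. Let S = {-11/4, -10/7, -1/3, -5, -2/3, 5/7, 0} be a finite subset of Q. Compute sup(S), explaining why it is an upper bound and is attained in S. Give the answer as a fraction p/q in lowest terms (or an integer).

S is finite, so sup(S) = max(S).
Sorted decreasing:
5/7, 0, -1/3, -2/3, -10/7, -11/4, -5
The extremum is 5/7.
For every x in S, x <= 5/7. And 5/7 is in S, so it is attained.
Therefore sup(S) = 5/7.

5/7


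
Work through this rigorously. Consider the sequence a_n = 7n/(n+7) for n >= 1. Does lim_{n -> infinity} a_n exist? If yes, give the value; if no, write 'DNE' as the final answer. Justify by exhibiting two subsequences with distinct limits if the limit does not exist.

Examine the behaviour of a_n along subsequences.
Even-n subsequence a_{2k} = 7(2k)/(2k+7) -> 7. Odd-n subsequence a_{2k+1} = 7(2k+1)/(2k+8) -> 7. Both tend to 7, which suggests the limit is 7; verify directly.
|a_n - 7| = |7n - 7(n+7)| / (n+7) = 49/(n+7) < 49/n for every n >= 1.
Given epsilon > 0, choose a positive integer N > 49/epsilon. Then for all n >= N, |a_n - 7| < 49/n <= 49/N < epsilon.
So by the definition of the limit, lim a_n exists and equals 7.

7


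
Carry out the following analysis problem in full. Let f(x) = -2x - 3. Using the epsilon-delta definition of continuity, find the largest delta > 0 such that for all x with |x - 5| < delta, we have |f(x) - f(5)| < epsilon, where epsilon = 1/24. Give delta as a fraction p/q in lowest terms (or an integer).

We compute f(5) = -2*(5) - 3 = -13.
|f(x) - f(5)| = |-2x - 3 - (-13)| = |-2(x - 5)| = 2|x - 5|.
We need 2|x - 5| < 1/24, i.e. |x - 5| < 1/24 / 2 = 1/48.
So any delta <= 1/48 works. Conversely, if delta > 1/48, then x = 5 + 1/48 satisfies |x - 5| = 1/48 < delta but |f(x) - f(5)| = 2 * 1/48 = 1/24, which is not < 1/24; so no larger delta works.
Hence the largest such delta is 1/48.

1/48


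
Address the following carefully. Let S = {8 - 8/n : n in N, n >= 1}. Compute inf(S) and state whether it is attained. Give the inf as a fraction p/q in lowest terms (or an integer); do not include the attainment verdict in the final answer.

Analysis:
- Values: 0, 4, 16/3, 6, ... strictly increasing.
- Minimum is 0 (n=1); inf = 0 (attained).
- 8 - 8/n -> 8 from below; sup = 8, not attained.
Conclusion: inf(S) = 0, attained in S.

0


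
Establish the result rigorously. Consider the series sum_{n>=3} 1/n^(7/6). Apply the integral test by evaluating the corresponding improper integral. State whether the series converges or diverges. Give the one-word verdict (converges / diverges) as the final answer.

Let f(x) = x^(-7/6). Then f is positive, continuous, and decreasing on [3, infinity), so the integral test applies.
Compute the improper integral int_{3}^infinity f(x) dx:
  antiderivative F(x) = -6/x^(1/6).
  As x -> infinity, F(x) -> 0 (since p = 7/6 > 1).
  So int = F(infinity) - F(3) = 0 - (-2*3^(5/6)) = 2*3^(5/6).
  Finite, so by the integral test, the series converges.

converges


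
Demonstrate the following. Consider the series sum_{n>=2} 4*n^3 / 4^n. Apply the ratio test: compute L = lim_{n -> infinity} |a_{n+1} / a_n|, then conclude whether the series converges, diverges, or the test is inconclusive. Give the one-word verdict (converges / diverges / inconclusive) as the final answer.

Let a_n denote the general term. Form the ratio a_{n+1}/a_n and simplify:
a_{n+1}/a_n = (n + 1)^3/(4*n^3)
Take the limit as n -> infinity: L = 1/4.
Since L = 1/4 < 1, the ratio test implies the series converges.

converges


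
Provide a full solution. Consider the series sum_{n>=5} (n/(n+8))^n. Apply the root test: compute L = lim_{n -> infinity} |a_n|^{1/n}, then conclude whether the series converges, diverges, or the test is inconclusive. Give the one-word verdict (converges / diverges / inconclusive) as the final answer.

Let a_n denote the general term. Form |a_n|^(1/n) and simplify:
|a_n|^(1/n) = n/(n + 8)
Take the limit as n -> infinity: L = 1.
Since L = 1, the root test is inconclusive. (In fact a_n = (n/(n+8))^n -> e^(-8) != 0, so the nth-term test shows divergence; but the root test itself gives no conclusion.)

inconclusive


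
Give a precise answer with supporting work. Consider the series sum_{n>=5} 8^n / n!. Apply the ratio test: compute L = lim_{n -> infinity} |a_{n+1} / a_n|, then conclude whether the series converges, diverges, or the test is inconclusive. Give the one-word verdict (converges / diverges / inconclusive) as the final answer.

Let a_n denote the general term. Form the ratio a_{n+1}/a_n and simplify:
a_{n+1}/a_n = 8/(n + 1)
Take the limit as n -> infinity: L = 0.
Since L = 0 < 1, the ratio test implies the series converges.

converges


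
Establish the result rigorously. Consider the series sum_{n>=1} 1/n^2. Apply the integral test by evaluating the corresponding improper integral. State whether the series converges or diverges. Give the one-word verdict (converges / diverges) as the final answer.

Let f(x) = x^(-2). Then f is positive, continuous, and decreasing on [1, infinity), so the integral test applies.
Compute the improper integral int_{1}^infinity f(x) dx:
  antiderivative F(x) = -1/x.
  As x -> infinity, F(x) -> 0 (since p = 2 > 1).
  So int = F(infinity) - F(1) = 0 - (-1) = 1.
  Finite, so by the integral test, the series converges.

converges


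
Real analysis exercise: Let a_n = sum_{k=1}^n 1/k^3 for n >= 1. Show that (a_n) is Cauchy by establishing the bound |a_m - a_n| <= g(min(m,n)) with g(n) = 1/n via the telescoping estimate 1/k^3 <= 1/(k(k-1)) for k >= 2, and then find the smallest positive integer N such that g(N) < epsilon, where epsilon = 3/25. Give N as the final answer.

For m > n >= 1: |a_m - a_n| = sum_{k=n+1}^m 1/k^3.
Use 1/k^3 <= 1/(k(k-1)) = 1/(k-1) - 1/k for k >= 2 (which holds since k^3 >= k^2 >= k(k-1) for k >= 2):
sum_{k=n+1}^m 1/k^3 <= sum_{k=n+1}^m (1/(k-1) - 1/k) = 1/n - 1/m <= 1/n.
By symmetry the same bound holds with n,m swapped, so |a_m - a_n| <= 1/min(m,n) = g(min(m,n)). Since g(n) -> 0, (a_n) is Cauchy.
Now solve g(N) < 3/25: 1/N < 3/25 <=> N > 1/(3/25) = 25/3.
The smallest integer strictly greater than 25/3 is N = 9.
Check: g(9) = 1/9 < 3/25; g(8) = 1/8 >= 3/25. So N = 9.

9


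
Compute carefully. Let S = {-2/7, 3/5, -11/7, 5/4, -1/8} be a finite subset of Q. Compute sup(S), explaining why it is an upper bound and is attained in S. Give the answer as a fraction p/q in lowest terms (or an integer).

S is finite, so sup(S) = max(S).
Sorted decreasing:
5/4, 3/5, -1/8, -2/7, -11/7
The extremum is 5/4.
For every x in S, x <= 5/4. And 5/4 is in S, so it is attained.
Therefore sup(S) = 5/4.

5/4


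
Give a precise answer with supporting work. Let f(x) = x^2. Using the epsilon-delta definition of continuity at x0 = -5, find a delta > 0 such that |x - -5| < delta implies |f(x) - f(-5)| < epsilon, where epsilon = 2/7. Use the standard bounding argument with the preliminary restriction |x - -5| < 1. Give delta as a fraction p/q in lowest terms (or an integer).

Factor: |x^2 - (-5)^2| = |x - -5| * |x + -5|.
Impose |x - -5| < 1 first. Then |x + -5| = |(x - -5) + 2*(-5)| <= |x - -5| + 2*|-5| < 1 + 10 = 11.
So |x^2 - (-5)^2| < delta * 11.
We need delta * 11 <= 2/7, i.e. delta <= 2/7/11 = 2/77.
Since 2/77 < 1, this is tighter than 1; take delta = 2/77.
So delta = 2/77 works.

2/77


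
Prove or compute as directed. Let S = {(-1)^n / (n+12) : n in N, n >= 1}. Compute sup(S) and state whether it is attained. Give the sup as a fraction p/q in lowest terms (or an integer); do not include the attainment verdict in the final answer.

Analysis:
- Values: -1/13, 1/14, -1/15, 1/16, -1/17, ...
- Positive terms (even n): 1/(2+12), 1/(4+12), ... decreasing -> max = 1/14 (n=2).
- Negative terms (odd n): -1/(1+12), -1/(3+12), ... increasing -> min = -1/13 (n=1).
- So sup = 1/14 (attained at n=2); inf = -1/13 (attained at n=1).
Conclusion: sup(S) = 1/14, attained in S.

1/14


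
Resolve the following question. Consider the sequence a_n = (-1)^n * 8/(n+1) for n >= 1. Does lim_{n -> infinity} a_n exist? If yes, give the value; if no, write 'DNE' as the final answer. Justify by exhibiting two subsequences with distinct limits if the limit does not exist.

Examine the behaviour of a_n along subsequences.
Even-n subsequence a_{2k} = 8/(2k+1) -> 0. Odd-n subsequence a_{2k+1} = -8/(2k+2) -> 0. Both tend to 0, which suggests the limit is 0; verify directly.
|a_n - 0| = 8/(n+1) < 8/n for every n >= 1.
Given epsilon > 0, choose a positive integer N > 8/epsilon. Then for all n >= N, |a_n| < 8/n <= 8/N < epsilon.
So by the definition of the limit, lim a_n exists and equals 0.

0


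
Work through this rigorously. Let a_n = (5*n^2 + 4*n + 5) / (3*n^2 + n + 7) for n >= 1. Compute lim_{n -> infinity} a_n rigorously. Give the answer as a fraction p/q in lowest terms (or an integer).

Divide numerator and denominator by n^2, the highest power:
numerator / n^2 = 5 + 4/n + 5/n^2
denominator / n^2 = 3 + 1/n + 7/n^2
As n -> infinity, all terms of the form c/n^k (k >= 1) tend to 0.
So numerator / n^2 -> 5 and denominator / n^2 -> 3.
Therefore lim a_n = 5/3.

5/3


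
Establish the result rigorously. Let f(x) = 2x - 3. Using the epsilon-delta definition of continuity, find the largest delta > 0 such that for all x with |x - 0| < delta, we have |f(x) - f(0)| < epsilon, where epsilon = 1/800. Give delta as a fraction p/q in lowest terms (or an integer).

We compute f(0) = 2*(0) - 3 = -3.
|f(x) - f(0)| = |2x - 3 - (-3)| = |2(x - 0)| = 2|x - 0|.
We need 2|x - 0| < 1/800, i.e. |x - 0| < 1/800 / 2 = 1/1600.
So any delta <= 1/1600 works. Conversely, if delta > 1/1600, then x = 0 + 1/1600 satisfies |x - 0| = 1/1600 < delta but |f(x) - f(0)| = 2 * 1/1600 = 1/800, which is not < 1/800; so no larger delta works.
Hence the largest such delta is 1/1600.

1/1600


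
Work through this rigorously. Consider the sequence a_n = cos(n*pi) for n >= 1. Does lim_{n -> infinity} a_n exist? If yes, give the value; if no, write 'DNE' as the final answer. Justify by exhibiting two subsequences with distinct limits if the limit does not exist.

Examine the behaviour of a_n along subsequences.
cos(n*pi) = (-1)^n, so a_n = (-1)^n. a_{2k} = 1 -> 1. a_{2k+1} = -1 -> -1.
Since these two subsequential limits are 1 and -1, distinct, the full sequence cannot converge (a convergent sequence has all subsequences tending to the same limit). So lim a_n does not exist.

DNE


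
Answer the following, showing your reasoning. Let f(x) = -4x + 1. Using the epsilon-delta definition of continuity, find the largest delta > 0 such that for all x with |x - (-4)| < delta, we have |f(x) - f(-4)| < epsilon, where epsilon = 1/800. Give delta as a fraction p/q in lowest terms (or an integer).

We compute f(-4) = -4*(-4) + 1 = 17.
|f(x) - f(-4)| = |-4x + 1 - (17)| = |-4(x - (-4))| = 4|x - (-4)|.
We need 4|x - (-4)| < 1/800, i.e. |x - (-4)| < 1/800 / 4 = 1/3200.
So any delta <= 1/3200 works. Conversely, if delta > 1/3200, then x = -4 + 1/3200 satisfies |x - (-4)| = 1/3200 < delta but |f(x) - f(-4)| = 4 * 1/3200 = 1/800, which is not < 1/800; so no larger delta works.
Hence the largest such delta is 1/3200.

1/3200


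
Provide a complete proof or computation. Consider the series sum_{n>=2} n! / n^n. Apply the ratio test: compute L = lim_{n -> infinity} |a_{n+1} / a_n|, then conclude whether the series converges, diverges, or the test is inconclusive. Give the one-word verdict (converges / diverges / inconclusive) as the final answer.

Let a_n denote the general term. Form the ratio a_{n+1}/a_n and simplify:
a_{n+1}/a_n = (n/(n + 1))^n
Take the limit as n -> infinity: L = exp(-1).
Since L = exp(-1) < 1, the ratio test implies the series converges.

converges


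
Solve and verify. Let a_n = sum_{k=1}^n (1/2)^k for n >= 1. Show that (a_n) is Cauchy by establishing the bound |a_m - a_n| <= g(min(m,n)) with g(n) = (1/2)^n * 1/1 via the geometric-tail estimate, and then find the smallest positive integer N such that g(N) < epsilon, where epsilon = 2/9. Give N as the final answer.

For m > n >= 1: |a_m - a_n| = sum_{k=n+1}^m (1/2)^k < sum_{k=n+1}^infinity (1/2)^k = (1/2)^(n+1) / (1 - 1/2) = (1/2)^n * (1/2) * (2/1) = (1/2)^n * 1/1.
So g(n) = (1/2)^n / 1. Since g(n) -> 0, (a_n) is Cauchy.
Now solve g(N) < 2/9: (1/2)^N / 1 < 2/9 <=> 2^N > 1 / (1 * 2/9) = 9/2.
Check powers of 2: 2^2 = 4 <= 9/2, 2^3 = 8 > 9/2.
So the smallest such N is 3. Check: g(3) = 1/(1 * 8) = 1/8 < 2/9.

3


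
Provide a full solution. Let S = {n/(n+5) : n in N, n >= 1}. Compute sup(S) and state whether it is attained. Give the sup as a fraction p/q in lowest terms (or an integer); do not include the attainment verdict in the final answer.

Analysis:
- Values: 1/6, 2/7, 3/8, 4/9, ... strictly increasing.
- Minimum is 1/6 (n=1); inf = 1/6 (attained).
- n/(n+5) = 1 - 5/(n+5) -> 1 from below as n -> infinity, and never equals 1.
- So sup = 1 (not attained).
Conclusion: sup(S) = 1, not attained in S.

1


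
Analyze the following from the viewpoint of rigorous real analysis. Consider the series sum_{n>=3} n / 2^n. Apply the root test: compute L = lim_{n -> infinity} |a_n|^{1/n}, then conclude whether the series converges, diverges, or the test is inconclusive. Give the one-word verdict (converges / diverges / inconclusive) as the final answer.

Let a_n denote the general term. Form |a_n|^(1/n) and simplify:
|a_n|^(1/n) = n^(1/n)/2
Take the limit as n -> infinity: L = 1/2.
Since L = 1/2 < 1, the root test implies convergence.

converges


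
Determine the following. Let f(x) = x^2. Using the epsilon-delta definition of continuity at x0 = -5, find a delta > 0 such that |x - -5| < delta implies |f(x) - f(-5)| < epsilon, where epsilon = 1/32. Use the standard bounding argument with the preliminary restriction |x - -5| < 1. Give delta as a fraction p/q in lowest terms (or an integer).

Factor: |x^2 - (-5)^2| = |x - -5| * |x + -5|.
Impose |x - -5| < 1 first. Then |x + -5| = |(x - -5) + 2*(-5)| <= |x - -5| + 2*|-5| < 1 + 10 = 11.
So |x^2 - (-5)^2| < delta * 11.
We need delta * 11 <= 1/32, i.e. delta <= 1/32/11 = 1/352.
Since 1/352 < 1, this is tighter than 1; take delta = 1/352.
So delta = 1/352 works.

1/352


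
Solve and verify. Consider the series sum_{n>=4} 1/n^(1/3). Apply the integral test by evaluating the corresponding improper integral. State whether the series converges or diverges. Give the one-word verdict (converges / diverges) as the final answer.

Let f(x) = x^(-1/3). Then f is positive, continuous, and decreasing on [4, infinity), so the integral test applies.
Compute the improper integral int_{4}^infinity f(x) dx:
  antiderivative F(x) = 3*x^(2/3)/2.
  As x -> infinity, F(x) -> infinity (since p = 1/3 < 1).
  So the integral diverges. By the integral test, the series diverges.

diverges


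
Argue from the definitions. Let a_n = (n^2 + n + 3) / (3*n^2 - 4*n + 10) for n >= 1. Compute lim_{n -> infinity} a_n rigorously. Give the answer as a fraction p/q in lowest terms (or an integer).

Divide numerator and denominator by n^2, the highest power:
numerator / n^2 = 1 + 1/n + 3/n^2
denominator / n^2 = 3 - 4/n + 10/n^2
As n -> infinity, all terms of the form c/n^k (k >= 1) tend to 0.
So numerator / n^2 -> 1 and denominator / n^2 -> 3.
Therefore lim a_n = 1/3.

1/3


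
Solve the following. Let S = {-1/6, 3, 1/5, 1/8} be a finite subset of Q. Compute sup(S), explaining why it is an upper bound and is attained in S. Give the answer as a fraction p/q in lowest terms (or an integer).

S is finite, so sup(S) = max(S).
Sorted decreasing:
3, 1/5, 1/8, -1/6
The extremum is 3.
For every x in S, x <= 3. And 3 is in S, so it is attained.
Therefore sup(S) = 3.

3


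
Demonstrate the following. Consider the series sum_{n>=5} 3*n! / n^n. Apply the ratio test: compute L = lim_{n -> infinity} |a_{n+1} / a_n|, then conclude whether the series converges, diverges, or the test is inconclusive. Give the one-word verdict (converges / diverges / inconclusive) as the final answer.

Let a_n denote the general term. Form the ratio a_{n+1}/a_n and simplify:
a_{n+1}/a_n = (n/(n + 1))^n
Take the limit as n -> infinity: L = exp(-1).
Since L = exp(-1) < 1, the ratio test implies the series converges.

converges


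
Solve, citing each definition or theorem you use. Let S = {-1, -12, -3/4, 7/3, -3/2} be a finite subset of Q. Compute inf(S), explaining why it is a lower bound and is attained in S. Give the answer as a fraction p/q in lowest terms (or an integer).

S is finite, so inf(S) = min(S).
Sorted increasing:
-12, -3/2, -1, -3/4, 7/3
The extremum is -12.
For every x in S, x >= -12. And -12 is in S, so it is attained.
Therefore inf(S) = -12.

-12


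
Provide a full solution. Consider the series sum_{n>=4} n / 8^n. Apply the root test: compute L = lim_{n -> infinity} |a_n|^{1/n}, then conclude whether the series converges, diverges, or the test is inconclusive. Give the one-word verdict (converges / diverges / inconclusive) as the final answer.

Let a_n denote the general term. Form |a_n|^(1/n) and simplify:
|a_n|^(1/n) = n^(1/n)/8
Take the limit as n -> infinity: L = 1/8.
Since L = 1/8 < 1, the root test implies convergence.

converges


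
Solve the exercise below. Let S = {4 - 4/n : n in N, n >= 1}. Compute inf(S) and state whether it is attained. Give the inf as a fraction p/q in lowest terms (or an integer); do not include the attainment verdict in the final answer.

Analysis:
- Values: 0, 2, 8/3, 3, ... strictly increasing.
- Minimum is 0 (n=1); inf = 0 (attained).
- 4 - 4/n -> 4 from below; sup = 4, not attained.
Conclusion: inf(S) = 0, attained in S.

0


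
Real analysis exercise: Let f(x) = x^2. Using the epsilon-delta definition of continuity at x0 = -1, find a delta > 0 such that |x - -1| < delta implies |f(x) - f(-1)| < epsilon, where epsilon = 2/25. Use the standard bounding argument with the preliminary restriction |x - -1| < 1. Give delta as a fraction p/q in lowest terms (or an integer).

Factor: |x^2 - (-1)^2| = |x - -1| * |x + -1|.
Impose |x - -1| < 1 first. Then |x + -1| = |(x - -1) + 2*(-1)| <= |x - -1| + 2*|-1| < 1 + 2 = 3.
So |x^2 - (-1)^2| < delta * 3.
We need delta * 3 <= 2/25, i.e. delta <= 2/25/3 = 2/75.
Since 2/75 < 1, this is tighter than 1; take delta = 2/75.
So delta = 2/75 works.

2/75


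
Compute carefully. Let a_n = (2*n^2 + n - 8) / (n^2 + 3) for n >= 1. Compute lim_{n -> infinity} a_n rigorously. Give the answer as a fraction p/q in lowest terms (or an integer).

Divide numerator and denominator by n^2, the highest power:
numerator / n^2 = 2 + 1/n - 8/n^2
denominator / n^2 = 1 + 3/n^2
As n -> infinity, all terms of the form c/n^k (k >= 1) tend to 0.
So numerator / n^2 -> 2 and denominator / n^2 -> 1.
Therefore lim a_n = 2.

2


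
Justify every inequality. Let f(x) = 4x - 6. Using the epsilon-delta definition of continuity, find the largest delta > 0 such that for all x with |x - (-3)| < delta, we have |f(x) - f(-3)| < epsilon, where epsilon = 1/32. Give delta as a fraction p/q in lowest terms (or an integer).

We compute f(-3) = 4*(-3) - 6 = -18.
|f(x) - f(-3)| = |4x - 6 - (-18)| = |4(x - (-3))| = 4|x - (-3)|.
We need 4|x - (-3)| < 1/32, i.e. |x - (-3)| < 1/32 / 4 = 1/128.
So any delta <= 1/128 works. Conversely, if delta > 1/128, then x = -3 + 1/128 satisfies |x - (-3)| = 1/128 < delta but |f(x) - f(-3)| = 4 * 1/128 = 1/32, which is not < 1/32; so no larger delta works.
Hence the largest such delta is 1/128.

1/128


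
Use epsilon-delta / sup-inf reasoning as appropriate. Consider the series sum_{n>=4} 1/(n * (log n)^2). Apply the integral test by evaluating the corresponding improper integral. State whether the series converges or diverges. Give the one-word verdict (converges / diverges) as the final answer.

Let f(x) = 1/(x*log(x)^2). Then f is positive, continuous, and decreasing on [4, infinity), so the integral test applies.
Compute the improper integral int_{4}^infinity f(x) dx:
  antiderivative F(x) = -1/log(x).
  F(x) -> 0 as x -> infinity.  int = 0 - F(4) = 1/log(4) < infinity. By the integral test, the series converges.

converges


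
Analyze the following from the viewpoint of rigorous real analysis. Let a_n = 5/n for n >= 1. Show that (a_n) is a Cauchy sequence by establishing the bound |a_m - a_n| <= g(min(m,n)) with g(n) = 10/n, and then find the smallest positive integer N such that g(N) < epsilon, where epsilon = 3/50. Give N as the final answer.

For any m, n >= 1, by the triangle inequality:
|a_m - a_n| = |5/m - 5/n| <= 5*1/m + 5*1/n <= 10/min(m,n).
So g(n) = 10/n bounds the Cauchy difference. Since g(n) -> 0, (a_n) is Cauchy.
Now solve g(N) < 3/50: 10/N < 3/50 <=> N > 10 / (3/50) = 500/3.
The smallest integer strictly greater than 500/3 is N = 167.
Check: g(167) = 10/167 = 10/167 < 3/50; g(166) = 5/83 >= 3/50. So N = 167.

167


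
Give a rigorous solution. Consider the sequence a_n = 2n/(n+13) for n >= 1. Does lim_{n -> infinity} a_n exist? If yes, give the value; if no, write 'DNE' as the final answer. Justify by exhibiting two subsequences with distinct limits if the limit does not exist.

Examine the behaviour of a_n along subsequences.
Even-n subsequence a_{2k} = 2(2k)/(2k+13) -> 2. Odd-n subsequence a_{2k+1} = 2(2k+1)/(2k+14) -> 2. Both tend to 2, which suggests the limit is 2; verify directly.
|a_n - 2| = |2n - 2(n+13)| / (n+13) = 26/(n+13) < 26/n for every n >= 1.
Given epsilon > 0, choose a positive integer N > 26/epsilon. Then for all n >= N, |a_n - 2| < 26/n <= 26/N < epsilon.
So by the definition of the limit, lim a_n exists and equals 2.

2


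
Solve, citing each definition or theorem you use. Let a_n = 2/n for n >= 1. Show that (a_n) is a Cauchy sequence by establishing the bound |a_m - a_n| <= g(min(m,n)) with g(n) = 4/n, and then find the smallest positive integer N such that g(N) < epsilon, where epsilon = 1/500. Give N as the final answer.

For any m, n >= 1, by the triangle inequality:
|a_m - a_n| = |2/m - 2/n| <= 2*1/m + 2*1/n <= 4/min(m,n).
So g(n) = 4/n bounds the Cauchy difference. Since g(n) -> 0, (a_n) is Cauchy.
Now solve g(N) < 1/500: 4/N < 1/500 <=> N > 4 / (1/500) = 2000.
The smallest integer strictly greater than 2000 is N = 2001.
Check: g(2001) = 4/2001 = 4/2001 < 1/500; g(2000) = 1/500 >= 1/500. So N = 2001.

2001


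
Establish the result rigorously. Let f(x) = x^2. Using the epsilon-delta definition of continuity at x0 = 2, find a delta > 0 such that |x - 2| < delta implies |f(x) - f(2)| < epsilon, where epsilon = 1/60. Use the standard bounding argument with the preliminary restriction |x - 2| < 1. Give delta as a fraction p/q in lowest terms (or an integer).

Factor: |x^2 - (2)^2| = |x - 2| * |x + 2|.
Impose |x - 2| < 1 first. Then |x + 2| = |(x - 2) + 2*(2)| <= |x - 2| + 2*|2| < 1 + 4 = 5.
So |x^2 - (2)^2| < delta * 5.
We need delta * 5 <= 1/60, i.e. delta <= 1/60/5 = 1/300.
Since 1/300 < 1, this is tighter than 1; take delta = 1/300.
So delta = 1/300 works.

1/300


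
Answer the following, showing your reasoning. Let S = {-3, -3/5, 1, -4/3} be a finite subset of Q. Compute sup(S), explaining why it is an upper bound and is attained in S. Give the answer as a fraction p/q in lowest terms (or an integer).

S is finite, so sup(S) = max(S).
Sorted decreasing:
1, -3/5, -4/3, -3
The extremum is 1.
For every x in S, x <= 1. And 1 is in S, so it is attained.
Therefore sup(S) = 1.

1


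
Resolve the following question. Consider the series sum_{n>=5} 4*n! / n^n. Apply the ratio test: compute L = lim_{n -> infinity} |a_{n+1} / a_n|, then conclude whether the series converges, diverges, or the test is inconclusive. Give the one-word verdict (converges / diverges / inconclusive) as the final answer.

Let a_n denote the general term. Form the ratio a_{n+1}/a_n and simplify:
a_{n+1}/a_n = (n/(n + 1))^n
Take the limit as n -> infinity: L = exp(-1).
Since L = exp(-1) < 1, the ratio test implies the series converges.

converges


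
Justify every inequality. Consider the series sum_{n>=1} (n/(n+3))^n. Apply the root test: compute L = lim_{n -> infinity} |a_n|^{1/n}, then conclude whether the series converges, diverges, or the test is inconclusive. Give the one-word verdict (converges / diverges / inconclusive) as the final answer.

Let a_n denote the general term. Form |a_n|^(1/n) and simplify:
|a_n|^(1/n) = n/(n + 3)
Take the limit as n -> infinity: L = 1.
Since L = 1, the root test is inconclusive. (In fact a_n = (n/(n+3))^n -> e^(-3) != 0, so the nth-term test shows divergence; but the root test itself gives no conclusion.)

inconclusive


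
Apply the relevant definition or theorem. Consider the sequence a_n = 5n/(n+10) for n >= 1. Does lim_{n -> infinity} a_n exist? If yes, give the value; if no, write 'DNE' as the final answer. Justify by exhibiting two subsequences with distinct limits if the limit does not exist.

Examine the behaviour of a_n along subsequences.
Even-n subsequence a_{2k} = 5(2k)/(2k+10) -> 5. Odd-n subsequence a_{2k+1} = 5(2k+1)/(2k+11) -> 5. Both tend to 5, which suggests the limit is 5; verify directly.
|a_n - 5| = |5n - 5(n+10)| / (n+10) = 50/(n+10) < 50/n for every n >= 1.
Given epsilon > 0, choose a positive integer N > 50/epsilon. Then for all n >= N, |a_n - 5| < 50/n <= 50/N < epsilon.
So by the definition of the limit, lim a_n exists and equals 5.

5


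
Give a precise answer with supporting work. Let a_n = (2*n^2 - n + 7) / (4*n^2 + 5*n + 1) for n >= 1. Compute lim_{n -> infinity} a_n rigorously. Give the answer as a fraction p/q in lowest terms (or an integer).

Divide numerator and denominator by n^2, the highest power:
numerator / n^2 = 2 - 1/n + 7/n^2
denominator / n^2 = 4 + 5/n + n^(-2)
As n -> infinity, all terms of the form c/n^k (k >= 1) tend to 0.
So numerator / n^2 -> 2 and denominator / n^2 -> 4.
Therefore lim a_n = 1/2.

1/2


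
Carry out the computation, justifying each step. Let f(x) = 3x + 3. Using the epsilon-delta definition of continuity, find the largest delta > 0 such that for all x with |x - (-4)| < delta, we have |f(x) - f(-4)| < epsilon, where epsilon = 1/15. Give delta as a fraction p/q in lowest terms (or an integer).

We compute f(-4) = 3*(-4) + 3 = -9.
|f(x) - f(-4)| = |3x + 3 - (-9)| = |3(x - (-4))| = 3|x - (-4)|.
We need 3|x - (-4)| < 1/15, i.e. |x - (-4)| < 1/15 / 3 = 1/45.
So any delta <= 1/45 works. Conversely, if delta > 1/45, then x = -4 + 1/45 satisfies |x - (-4)| = 1/45 < delta but |f(x) - f(-4)| = 3 * 1/45 = 1/15, which is not < 1/15; so no larger delta works.
Hence the largest such delta is 1/45.

1/45


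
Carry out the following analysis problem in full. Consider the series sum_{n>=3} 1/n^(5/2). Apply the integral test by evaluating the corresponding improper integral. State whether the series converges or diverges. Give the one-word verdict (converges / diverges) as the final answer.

Let f(x) = x^(-5/2). Then f is positive, continuous, and decreasing on [3, infinity), so the integral test applies.
Compute the improper integral int_{3}^infinity f(x) dx:
  antiderivative F(x) = -2/(3*x^(3/2)).
  As x -> infinity, F(x) -> 0 (since p = 5/2 > 1).
  So int = F(infinity) - F(3) = 0 - (-2*sqrt(3)/27) = 2*sqrt(3)/27.
  Finite, so by the integral test, the series converges.

converges


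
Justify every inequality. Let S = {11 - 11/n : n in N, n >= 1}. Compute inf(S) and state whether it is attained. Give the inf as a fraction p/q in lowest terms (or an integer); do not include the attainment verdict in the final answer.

Analysis:
- Values: 0, 11/2, 22/3, 33/4, ... strictly increasing.
- Minimum is 0 (n=1); inf = 0 (attained).
- 11 - 11/n -> 11 from below; sup = 11, not attained.
Conclusion: inf(S) = 0, attained in S.

0


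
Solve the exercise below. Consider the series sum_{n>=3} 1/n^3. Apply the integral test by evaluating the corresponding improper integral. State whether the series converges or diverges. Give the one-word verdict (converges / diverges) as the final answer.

Let f(x) = x^(-3). Then f is positive, continuous, and decreasing on [3, infinity), so the integral test applies.
Compute the improper integral int_{3}^infinity f(x) dx:
  antiderivative F(x) = -1/(2*x^2).
  As x -> infinity, F(x) -> 0 (since p = 3 > 1).
  So int = F(infinity) - F(3) = 0 - (-1/18) = 1/18.
  Finite, so by the integral test, the series converges.

converges


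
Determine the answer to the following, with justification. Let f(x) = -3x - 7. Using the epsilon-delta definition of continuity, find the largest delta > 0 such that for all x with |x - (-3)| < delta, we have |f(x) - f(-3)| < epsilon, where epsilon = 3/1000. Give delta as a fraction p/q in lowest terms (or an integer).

We compute f(-3) = -3*(-3) - 7 = 2.
|f(x) - f(-3)| = |-3x - 7 - (2)| = |-3(x - (-3))| = 3|x - (-3)|.
We need 3|x - (-3)| < 3/1000, i.e. |x - (-3)| < 3/1000 / 3 = 1/1000.
So any delta <= 1/1000 works. Conversely, if delta > 1/1000, then x = -3 + 1/1000 satisfies |x - (-3)| = 1/1000 < delta but |f(x) - f(-3)| = 3 * 1/1000 = 3/1000, which is not < 3/1000; so no larger delta works.
Hence the largest such delta is 1/1000.

1/1000


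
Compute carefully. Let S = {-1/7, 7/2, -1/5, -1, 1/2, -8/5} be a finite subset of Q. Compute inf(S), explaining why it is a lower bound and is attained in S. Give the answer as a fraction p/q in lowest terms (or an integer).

S is finite, so inf(S) = min(S).
Sorted increasing:
-8/5, -1, -1/5, -1/7, 1/2, 7/2
The extremum is -8/5.
For every x in S, x >= -8/5. And -8/5 is in S, so it is attained.
Therefore inf(S) = -8/5.

-8/5


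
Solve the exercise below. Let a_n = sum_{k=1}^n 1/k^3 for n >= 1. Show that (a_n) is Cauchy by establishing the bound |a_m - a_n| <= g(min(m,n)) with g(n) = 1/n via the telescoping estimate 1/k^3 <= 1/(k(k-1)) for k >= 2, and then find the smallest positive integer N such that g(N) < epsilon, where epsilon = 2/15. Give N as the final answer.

For m > n >= 1: |a_m - a_n| = sum_{k=n+1}^m 1/k^3.
Use 1/k^3 <= 1/(k(k-1)) = 1/(k-1) - 1/k for k >= 2 (which holds since k^3 >= k^2 >= k(k-1) for k >= 2):
sum_{k=n+1}^m 1/k^3 <= sum_{k=n+1}^m (1/(k-1) - 1/k) = 1/n - 1/m <= 1/n.
By symmetry the same bound holds with n,m swapped, so |a_m - a_n| <= 1/min(m,n) = g(min(m,n)). Since g(n) -> 0, (a_n) is Cauchy.
Now solve g(N) < 2/15: 1/N < 2/15 <=> N > 1/(2/15) = 15/2.
The smallest integer strictly greater than 15/2 is N = 8.
Check: g(8) = 1/8 < 2/15; g(7) = 1/7 >= 2/15. So N = 8.

8


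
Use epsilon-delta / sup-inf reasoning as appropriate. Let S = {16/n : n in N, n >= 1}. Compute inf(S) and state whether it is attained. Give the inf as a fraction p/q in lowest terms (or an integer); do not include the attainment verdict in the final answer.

Analysis:
- Values: 16, 8, 16/3, 4, ... strictly decreasing.
- The maximum is 16 (n=1); sup = 16 (attained).
- The set is bounded below by 0; 16/n -> 0 so 0 is the greatest lower bound.
- 0 is not in the set, so inf = 0 is not attained.
Conclusion: inf(S) = 0, not attained in S.

0


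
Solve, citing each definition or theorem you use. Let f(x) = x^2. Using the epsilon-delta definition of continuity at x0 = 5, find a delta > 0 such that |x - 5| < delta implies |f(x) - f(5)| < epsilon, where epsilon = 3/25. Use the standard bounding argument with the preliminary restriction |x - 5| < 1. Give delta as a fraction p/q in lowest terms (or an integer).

Factor: |x^2 - (5)^2| = |x - 5| * |x + 5|.
Impose |x - 5| < 1 first. Then |x + 5| = |(x - 5) + 2*(5)| <= |x - 5| + 2*|5| < 1 + 10 = 11.
So |x^2 - (5)^2| < delta * 11.
We need delta * 11 <= 3/25, i.e. delta <= 3/25/11 = 3/275.
Since 3/275 < 1, this is tighter than 1; take delta = 3/275.
So delta = 3/275 works.

3/275


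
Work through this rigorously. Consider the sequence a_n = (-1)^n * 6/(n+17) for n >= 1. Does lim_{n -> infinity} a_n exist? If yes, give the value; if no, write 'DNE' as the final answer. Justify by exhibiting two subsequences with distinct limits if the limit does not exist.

Examine the behaviour of a_n along subsequences.
Even-n subsequence a_{2k} = 6/(2k+17) -> 0. Odd-n subsequence a_{2k+1} = -6/(2k+18) -> 0. Both tend to 0, which suggests the limit is 0; verify directly.
|a_n - 0| = 6/(n+17) < 6/n for every n >= 1.
Given epsilon > 0, choose a positive integer N > 6/epsilon. Then for all n >= N, |a_n| < 6/n <= 6/N < epsilon.
So by the definition of the limit, lim a_n exists and equals 0.

0


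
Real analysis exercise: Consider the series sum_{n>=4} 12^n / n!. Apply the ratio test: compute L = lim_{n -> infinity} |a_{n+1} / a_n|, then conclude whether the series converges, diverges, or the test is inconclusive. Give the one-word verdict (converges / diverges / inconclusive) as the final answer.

Let a_n denote the general term. Form the ratio a_{n+1}/a_n and simplify:
a_{n+1}/a_n = 12/(n + 1)
Take the limit as n -> infinity: L = 0.
Since L = 0 < 1, the ratio test implies the series converges.

converges


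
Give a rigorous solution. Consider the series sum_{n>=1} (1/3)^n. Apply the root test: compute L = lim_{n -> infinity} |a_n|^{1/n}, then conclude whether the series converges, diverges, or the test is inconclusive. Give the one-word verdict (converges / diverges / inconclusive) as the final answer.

Let a_n denote the general term. Form |a_n|^(1/n) and simplify:
|a_n|^(1/n) = 1/3
Take the limit as n -> infinity: L = 1/3.
Since L = 1/3 < 1, the root test implies convergence.

converges


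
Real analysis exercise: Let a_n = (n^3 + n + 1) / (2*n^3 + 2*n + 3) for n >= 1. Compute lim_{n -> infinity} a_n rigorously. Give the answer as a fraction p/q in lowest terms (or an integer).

Divide numerator and denominator by n^3, the highest power:
numerator / n^3 = 1 + n^(-2) + n^(-3)
denominator / n^3 = 2 + 2/n^2 + 3/n^3
As n -> infinity, all terms of the form c/n^k (k >= 1) tend to 0.
So numerator / n^3 -> 1 and denominator / n^3 -> 2.
Therefore lim a_n = 1/2.

1/2


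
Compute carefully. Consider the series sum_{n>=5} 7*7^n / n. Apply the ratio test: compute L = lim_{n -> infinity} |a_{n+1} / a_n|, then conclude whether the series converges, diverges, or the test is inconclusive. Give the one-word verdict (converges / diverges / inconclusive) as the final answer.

Let a_n denote the general term. Form the ratio a_{n+1}/a_n and simplify:
a_{n+1}/a_n = 7*n/(n + 1)
Take the limit as n -> infinity: L = 7.
Since L = 7 > 1 (or L = infinity), the ratio test implies the series diverges.

diverges


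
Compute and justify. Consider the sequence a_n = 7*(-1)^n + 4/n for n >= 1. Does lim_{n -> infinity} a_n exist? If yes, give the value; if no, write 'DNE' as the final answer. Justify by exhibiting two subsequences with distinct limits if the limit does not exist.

Examine the behaviour of a_n along subsequences.
a_{2k} = 7 + 4/(2k) -> 7. a_{2k+1} = -7 + 4/(2k+1) -> -7.
Since these two subsequential limits are 7 and -7, distinct, the full sequence cannot converge (a convergent sequence has all subsequences tending to the same limit). So lim a_n does not exist.

DNE


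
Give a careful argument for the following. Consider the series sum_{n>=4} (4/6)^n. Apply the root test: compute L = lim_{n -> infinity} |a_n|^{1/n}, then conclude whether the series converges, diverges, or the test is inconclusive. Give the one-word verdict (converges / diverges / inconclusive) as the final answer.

Let a_n denote the general term. Form |a_n|^(1/n) and simplify:
|a_n|^(1/n) = 2/3
Take the limit as n -> infinity: L = 2/3.
Since L = 2/3 < 1, the root test implies convergence.

converges


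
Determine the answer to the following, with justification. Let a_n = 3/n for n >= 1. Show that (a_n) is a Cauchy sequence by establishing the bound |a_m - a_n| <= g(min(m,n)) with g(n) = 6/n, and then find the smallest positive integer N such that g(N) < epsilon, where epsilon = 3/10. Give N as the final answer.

For any m, n >= 1, by the triangle inequality:
|a_m - a_n| = |3/m - 3/n| <= 3*1/m + 3*1/n <= 6/min(m,n).
So g(n) = 6/n bounds the Cauchy difference. Since g(n) -> 0, (a_n) is Cauchy.
Now solve g(N) < 3/10: 6/N < 3/10 <=> N > 6 / (3/10) = 20.
The smallest integer strictly greater than 20 is N = 21.
Check: g(21) = 6/21 = 2/7 < 3/10; g(20) = 3/10 >= 3/10. So N = 21.

21


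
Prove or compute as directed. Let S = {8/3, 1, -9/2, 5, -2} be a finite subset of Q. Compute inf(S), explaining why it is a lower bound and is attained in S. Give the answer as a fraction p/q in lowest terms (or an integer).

S is finite, so inf(S) = min(S).
Sorted increasing:
-9/2, -2, 1, 8/3, 5
The extremum is -9/2.
For every x in S, x >= -9/2. And -9/2 is in S, so it is attained.
Therefore inf(S) = -9/2.

-9/2


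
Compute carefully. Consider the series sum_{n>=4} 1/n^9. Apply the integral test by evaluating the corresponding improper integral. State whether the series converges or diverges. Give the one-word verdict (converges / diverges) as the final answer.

Let f(x) = x^(-9). Then f is positive, continuous, and decreasing on [4, infinity), so the integral test applies.
Compute the improper integral int_{4}^infinity f(x) dx:
  antiderivative F(x) = -1/(8*x^8).
  As x -> infinity, F(x) -> 0 (since p = 9 > 1).
  So int = F(infinity) - F(4) = 0 - (-1/524288) = 1/524288.
  Finite, so by the integral test, the series converges.

converges


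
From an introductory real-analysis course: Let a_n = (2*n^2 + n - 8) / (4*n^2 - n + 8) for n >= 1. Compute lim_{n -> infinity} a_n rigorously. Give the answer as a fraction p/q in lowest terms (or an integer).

Divide numerator and denominator by n^2, the highest power:
numerator / n^2 = 2 + 1/n - 8/n^2
denominator / n^2 = 4 - 1/n + 8/n^2
As n -> infinity, all terms of the form c/n^k (k >= 1) tend to 0.
So numerator / n^2 -> 2 and denominator / n^2 -> 4.
Therefore lim a_n = 1/2.

1/2


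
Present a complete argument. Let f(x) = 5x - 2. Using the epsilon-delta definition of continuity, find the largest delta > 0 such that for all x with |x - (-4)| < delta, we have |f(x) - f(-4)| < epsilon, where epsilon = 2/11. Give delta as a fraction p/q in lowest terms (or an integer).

We compute f(-4) = 5*(-4) - 2 = -22.
|f(x) - f(-4)| = |5x - 2 - (-22)| = |5(x - (-4))| = 5|x - (-4)|.
We need 5|x - (-4)| < 2/11, i.e. |x - (-4)| < 2/11 / 5 = 2/55.
So any delta <= 2/55 works. Conversely, if delta > 2/55, then x = -4 + 2/55 satisfies |x - (-4)| = 2/55 < delta but |f(x) - f(-4)| = 5 * 2/55 = 2/11, which is not < 2/11; so no larger delta works.
Hence the largest such delta is 2/55.

2/55
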